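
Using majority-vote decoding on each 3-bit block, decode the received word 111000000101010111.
Split into 3-bit blocks and majority-vote each:
  block 1 = 111: 3 ones, 0 zeros → 1
  block 2 = 000: 0 ones, 3 zeros → 0
  block 3 = 000: 0 ones, 3 zeros → 0
  block 4 = 101: 2 ones, 1 zeros → 1
  block 5 = 010: 1 ones, 2 zeros → 0
  block 6 = 111: 3 ones, 0 zeros → 1
Decoded = 100101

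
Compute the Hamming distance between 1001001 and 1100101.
XOR = 0101100, count of 1s = 3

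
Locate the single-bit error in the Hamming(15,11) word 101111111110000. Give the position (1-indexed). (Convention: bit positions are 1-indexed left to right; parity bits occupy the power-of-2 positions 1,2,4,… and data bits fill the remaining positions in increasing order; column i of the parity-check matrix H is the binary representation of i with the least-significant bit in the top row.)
Syndrome s = H · r^T (mod 2), r = 101111111110000:
  s[0] = (101010101010101)·(101111111110000) mod 2 = 1+0+1+0+1+0+1+0+1+0+1+0+0+0+0 mod 2 = 0
  s[1] = (011001100110011)·(101111111110000) mod 2 = 0+0+1+0+0+1+1+0+0+1+1+0+0+0+0 mod 2 = 1
  s[2] = (000111100001111)·(101111111110000) mod 2 = 0+0+0+1+1+1+1+0+0+0+0+0+0+0+0 mod 2 = 0
  s[3] = (000000011111111)·(101111111110000) mod 2 = 0+0+0+0+0+0+0+1+1+1+1+0+0+0+0 mod 2 = 0
Syndrome = 0100
Column i of H is the binary representation of i, so the syndrome is the binary index of the flipped bit.
Read s = 0100 with s[0] as LSB: 0·2^0 + 1·2^1 + 0·2^2 + 0·2^3 = 2.
Error is at bit position 2.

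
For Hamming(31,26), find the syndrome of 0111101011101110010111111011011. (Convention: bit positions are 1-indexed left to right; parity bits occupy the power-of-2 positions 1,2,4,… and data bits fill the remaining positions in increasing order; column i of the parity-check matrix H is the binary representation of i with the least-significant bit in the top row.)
Syndrome s = H · r^T (mod 2), r = 0111101011101110010111111011011:
  s[0] = (1010101010101010101010101010101)·(0111101011101110010111111011011) mod 2 = 0+0+1+0+1+0+1+0+1+0+1+0+1+0+1+0+0+0+0+0+1+0+1+0+1+0+1+0+0+0+1 mod 2 = 0
  s[1] = (0110011001100110011001100110011)·(0111101011101110010111111011011) mod 2 = 0+1+1+0+0+0+1+0+0+1+1+0+0+1+1+0+0+1+0+0+0+1+1+0+0+0+1+0+0+1+1 mod 2 = 1
  s[2] = (0001111000011110000111100001111)·(0111101011101110010111111011011) mod 2 = 0+0+0+1+1+0+1+0+0+0+0+0+1+1+1+0+0+0+0+1+1+1+1+0+0+0+0+1+0+1+1 mod 2 = 1
  s[3] = (0000000111111110000000011111111)·(0111101011101110010111111011011) mod 2 = 0+0+0+0+0+0+0+0+1+1+1+0+1+1+1+0+0+0+0+0+0+0+0+1+1+0+1+1+0+1+1 mod 2 = 0
  s[4] = (0000000000000001111111111111111)·(0111101011101110010111111011011) mod 2 = 0+0+0+0+0+0+0+0+0+0+0+0+0+0+0+0+0+1+0+1+1+1+1+1+1+0+1+1+0+1+1 mod 2 = 1
Syndrome = 01101
Non-zero syndrome: error at position 22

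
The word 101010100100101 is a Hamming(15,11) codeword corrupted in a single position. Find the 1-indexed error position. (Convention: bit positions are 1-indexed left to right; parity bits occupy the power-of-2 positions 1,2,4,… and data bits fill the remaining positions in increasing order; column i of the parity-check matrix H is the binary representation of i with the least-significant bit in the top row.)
Syndrome s = H · r^T (mod 2), r = 101010100100101:
  s[0] = (101010101010101)·(101010100100101) mod 2 = 1+0+1+0+1+0+1+0+0+0+0+0+1+0+1 mod 2 = 0
  s[1] = (011001100110011)·(101010100100101) mod 2 = 0+0+1+0+0+0+1+0+0+1+0+0+0+0+1 mod 2 = 0
  s[2] = (000111100001111)·(101010100100101) mod 2 = 0+0+0+0+1+0+1+0+0+0+0+0+1+0+1 mod 2 = 0
  s[3] = (000000011111111)·(101010100100101) mod 2 = 0+0+0+0+0+0+0+0+0+1+0+0+1+0+1 mod 2 = 1
Syndrome = 0001
Column i of H is the binary representation of i, so the syndrome is the binary index of the flipped bit.
Read s = 0001 with s[0] as LSB: 0·2^0 + 0·2^1 + 0·2^2 + 1·2^3 = 8.
Error is at bit position 8.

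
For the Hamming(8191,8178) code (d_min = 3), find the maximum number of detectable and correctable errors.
Detection only: up to d_min − 1 = 2 errors.
Correction: up to ⌊(d_min − 1)/2⌋ = ⌊2/2⌋ = 1 errors.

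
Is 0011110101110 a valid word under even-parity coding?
Sum of all bits: 0+0+1+1+1+1+0+1+0+1+1+1+0 = 8; 8 mod 2 = 0. Result is 0 → valid parity.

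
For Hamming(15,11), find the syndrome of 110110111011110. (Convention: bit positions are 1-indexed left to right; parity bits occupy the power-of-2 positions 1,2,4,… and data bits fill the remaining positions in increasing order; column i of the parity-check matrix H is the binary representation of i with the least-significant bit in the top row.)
Syndrome s = H · r^T (mod 2), r = 110110111011110:
  s[0] = (101010101010101)·(110110111011110) mod 2 = 1+0+0+0+1+0+1+0+1+0+1+0+1+0+0 mod 2 = 0
  s[1] = (011001100110011)·(110110111011110) mod 2 = 0+1+0+0+0+0+1+0+0+0+1+0+0+1+0 mod 2 = 0
  s[2] = (000111100001111)·(110110111011110) mod 2 = 0+0+0+1+1+0+1+0+0+0+0+1+1+1+0 mod 2 = 0
  s[3] = (000000011111111)·(110110111011110) mod 2 = 0+0+0+0+0+0+0+1+1+0+1+1+1+1+0 mod 2 = 0
Syndrome = 0000
s = 0: no error detected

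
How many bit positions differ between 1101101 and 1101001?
XOR = 0000100, count of 1s = 1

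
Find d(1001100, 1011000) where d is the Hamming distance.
XOR = 0010100, count of 1s = 2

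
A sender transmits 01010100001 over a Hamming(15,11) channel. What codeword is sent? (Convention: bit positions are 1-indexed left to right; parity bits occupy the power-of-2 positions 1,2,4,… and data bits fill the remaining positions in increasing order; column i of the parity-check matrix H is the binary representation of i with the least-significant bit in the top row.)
Codeword c = d · G (mod 2), d = 01010100001:
  c[0] = d·G[:,0] = (01010100001)·(11011010101) mod 2 = 0+1+0+1+0+0+0+0+0+0+1 mod 2 = 1
  c[1] = d·G[:,1] = (01010100001)·(10110110011) mod 2 = 0+0+0+1+0+1+0+0+0+0+1 mod 2 = 1
  c[2] = d·G[:,2] = (01010100001)·(10000000000) mod 2 = 0+0+0+0+0+0+0+0+0+0+0 mod 2 = 0
  c[3] = d·G[:,3] = (01010100001)·(01110001111) mod 2 = 0+1+0+1+0+0+0+0+0+0+1 mod 2 = 1
  c[4] = d·G[:,4] = (01010100001)·(01000000000) mod 2 = 0+1+0+0+0+0+0+0+0+0+0 mod 2 = 1
  c[5] = d·G[:,5] = (01010100001)·(00100000000) mod 2 = 0+0+0+0+0+0+0+0+0+0+0 mod 2 = 0
  c[6] = d·G[:,6] = (01010100001)·(00010000000) mod 2 = 0+0+0+1+0+0+0+0+0+0+0 mod 2 = 1
  c[7] = d·G[:,7] = (01010100001)·(00001111111) mod 2 = 0+0+0+0+0+1+0+0+0+0+1 mod 2 = 0
  c[8] = d·G[:,8] = (01010100001)·(00001000000) mod 2 = 0+0+0+0+0+0+0+0+0+0+0 mod 2 = 0
  c[9] = d·G[:,9] = (01010100001)·(00000100000) mod 2 = 0+0+0+0+0+1+0+0+0+0+0 mod 2 = 1
  c[10] = d·G[:,10] = (01010100001)·(00000010000) mod 2 = 0+0+0+0+0+0+0+0+0+0+0 mod 2 = 0
  c[11] = d·G[:,11] = (01010100001)·(00000001000) mod 2 = 0+0+0+0+0+0+0+0+0+0+0 mod 2 = 0
  c[12] = d·G[:,12] = (01010100001)·(00000000100) mod 2 = 0+0+0+0+0+0+0+0+0+0+0 mod 2 = 0
  c[13] = d·G[:,13] = (01010100001)·(00000000010) mod 2 = 0+0+0+0+0+0+0+0+0+0+0 mod 2 = 0
  c[14] = d·G[:,14] = (01010100001)·(00000000001) mod 2 = 0+0+0+0+0+0+0+0+0+0+1 mod 2 = 1
Codeword = 110110100100001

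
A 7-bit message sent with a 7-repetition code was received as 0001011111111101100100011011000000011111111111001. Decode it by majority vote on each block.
Split into 7-bit blocks and majority-vote each:
  block 1 = 0001011: 3 ones, 4 zeros → 0
  block 2 = 1111111: 7 ones, 0 zeros → 1
  block 3 = 0110010: 3 ones, 4 zeros → 0
  block 4 = 0011011: 4 ones, 3 zeros → 1
  block 5 = 0000000: 0 ones, 7 zeros → 0
  block 6 = 1111111: 7 ones, 0 zeros → 1
  block 7 = 1111001: 5 ones, 2 zeros → 1
Decoded = 0101011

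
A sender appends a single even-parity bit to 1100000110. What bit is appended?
Sum of data bits: 1+1+0+0+0+0+0+1+1+0 = 4.
4 mod 2 = 0, so parity bit = 0.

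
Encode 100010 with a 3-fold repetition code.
Repeat each bit 3× and concatenate:
1→111  0→000  0→000  0→000  1→111  0→000
Codeword = 111000000000111000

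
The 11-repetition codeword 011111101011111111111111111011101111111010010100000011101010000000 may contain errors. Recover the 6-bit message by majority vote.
Split into 11-bit blocks and majority-vote each:
  block 1 = 01111110101: 8 ones, 3 zeros → 1
  block 2 = 11111111111: 11 ones, 0 zeros → 1
  block 3 = 11111011101: 9 ones, 2 zeros → 1
  block 4 = 11111101001: 8 ones, 3 zeros → 1
  block 5 = 01000000111: 4 ones, 7 zeros → 0
  block 6 = 01010000000: 2 ones, 9 zeros → 0
Decoded = 111100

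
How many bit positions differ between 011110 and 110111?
XOR = 101001, count of 1s = 3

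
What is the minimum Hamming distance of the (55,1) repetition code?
d_min = 55 (the only two codewords are 0…0 and 1…1, differing in all 55 positions).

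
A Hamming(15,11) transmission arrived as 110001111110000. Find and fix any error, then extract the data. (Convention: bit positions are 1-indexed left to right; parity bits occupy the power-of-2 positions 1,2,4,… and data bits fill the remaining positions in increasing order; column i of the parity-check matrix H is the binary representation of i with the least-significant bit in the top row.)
Syndrome s = H · r^T (mod 2), r = 110001111110000:
  s[0] = (101010101010101)·(110001111110000) mod 2 = 1+0+0+0+0+0+1+0+1+0+1+0+0+0+0 mod 2 = 0
  s[1] = (011001100110011)·(110001111110000) mod 2 = 0+1+0+0+0+1+1+0+0+1+1+0+0+0+0 mod 2 = 1
  s[2] = (000111100001111)·(110001111110000) mod 2 = 0+0+0+0+0+1+1+0+0+0+0+0+0+0+0 mod 2 = 0
  s[3] = (000000011111111)·(110001111110000) mod 2 = 0+0+0+0+0+0+0+1+1+1+1+0+0+0+0 mod 2 = 0
Syndrome = 0100
Column 2 of H equals this syndrome → error at bit 2 (1-indexed).
Flip bit 2: 110001111110000 → 100001111110000
Extract data bits at positions {3,5,6,7,9,10,11,12,13,14,15}: 00111110000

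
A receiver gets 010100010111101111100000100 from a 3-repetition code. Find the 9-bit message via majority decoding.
Split into 3-bit blocks and majority-vote each:
  block 1 = 010: 1 ones, 2 zeros → 0
  block 2 = 100: 1 ones, 2 zeros → 0
  block 3 = 010: 1 ones, 2 zeros → 0
  block 4 = 111: 3 ones, 0 zeros → 1
  block 5 = 101: 2 ones, 1 zeros → 1
  block 6 = 111: 3 ones, 0 zeros → 1
  block 7 = 100: 1 ones, 2 zeros → 0
  block 8 = 000: 0 ones, 3 zeros → 0
  block 9 = 100: 1 ones, 2 zeros → 0
Decoded = 000111000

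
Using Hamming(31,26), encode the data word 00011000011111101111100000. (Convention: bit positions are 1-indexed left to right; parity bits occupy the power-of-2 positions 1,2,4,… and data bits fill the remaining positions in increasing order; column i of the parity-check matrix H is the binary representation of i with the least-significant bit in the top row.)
Codeword c = d · G (mod 2), d = 00011000011111101111100000:
  c[0] = d·G[:,0] = (00011000011111101111100000)·(11011010101101010101010101) mod 2 = 0+0+0+1+1+0+0+0+0+0+1+1+0+1+0+0+0+1+0+1+0+0+0+0+0+0 mod 2 = 1
  c[1] = d·G[:,1] = (00011000011111101111100000)·(10110110011011001100110011) mod 2 = 0+0+0+1+0+0+0+0+0+1+1+0+1+1+0+0+1+1+0+0+1+0+0+0+0+0 mod 2 = 0
  c[2] = d·G[:,2] = (00011000011111101111100000)·(10000000000000000000000000) mod 2 = 0+0+0+0+0+0+0+0+0+0+0+0+0+0+0+0+0+0+0+0+0+0+0+0+0+0 mod 2 = 0
  c[3] = d·G[:,3] = (00011000011111101111100000)·(01110001111000111100001111) mod 2 = 0+0+0+1+0+0+0+0+0+1+1+0+0+0+1+0+1+1+0+0+0+0+0+0+0+0 mod 2 = 0
  c[4] = d·G[:,4] = (00011000011111101111100000)·(01000000000000000000000000) mod 2 = 0+0+0+0+0+0+0+0+0+0+0+0+0+0+0+0+0+0+0+0+0+0+0+0+0+0 mod 2 = 0
  c[5] = d·G[:,5] = (00011000011111101111100000)·(00100000000000000000000000) mod 2 = 0+0+0+0+0+0+0+0+0+0+0+0+0+0+0+0+0+0+0+0+0+0+0+0+0+0 mod 2 = 0
  c[6] = d·G[:,6] = (00011000011111101111100000)·(00010000000000000000000000) mod 2 = 0+0+0+1+0+0+0+0+0+0+0+0+0+0+0+0+0+0+0+0+0+0+0+0+0+0 mod 2 = 1
  c[7] = d·G[:,7] = (00011000011111101111100000)·(00001111111000000011111111) mod 2 = 0+0+0+0+1+0+0+0+0+1+1+0+0+0+0+0+0+0+1+1+1+0+0+0+0+0 mod 2 = 0
  c[8] = d·G[:,8] = (00011000011111101111100000)·(00001000000000000000000000) mod 2 = 0+0+0+0+1+0+0+0+0+0+0+0+0+0+0+0+0+0+0+0+0+0+0+0+0+0 mod 2 = 1
  c[9] = d·G[:,9] = (00011000011111101111100000)·(00000100000000000000000000) mod 2 = 0+0+0+0+0+0+0+0+0+0+0+0+0+0+0+0+0+0+0+0+0+0+0+0+0+0 mod 2 = 0
  c[10] = d·G[:,10] = (00011000011111101111100000)·(00000010000000000000000000) mod 2 = 0+0+0+0+0+0+0+0+0+0+0+0+0+0+0+0+0+0+0+0+0+0+0+0+0+0 mod 2 = 0
  c[11] = d·G[:,11] = (00011000011111101111100000)·(00000001000000000000000000) mod 2 = 0+0+0+0+0+0+0+0+0+0+0+0+0+0+0+0+0+0+0+0+0+0+0+0+0+0 mod 2 = 0
  c[12] = d·G[:,12] = (00011000011111101111100000)·(00000000100000000000000000) mod 2 = 0+0+0+0+0+0+0+0+0+0+0+0+0+0+0+0+0+0+0+0+0+0+0+0+0+0 mod 2 = 0
  c[13] = d·G[:,13] = (00011000011111101111100000)·(00000000010000000000000000) mod 2 = 0+0+0+0+0+0+0+0+0+1+0+0+0+0+0+0+0+0+0+0+0+0+0+0+0+0 mod 2 = 1
  c[14] = d·G[:,14] = (00011000011111101111100000)·(00000000001000000000000000) mod 2 = 0+0+0+0+0+0+0+0+0+0+1+0+0+0+0+0+0+0+0+0+0+0+0+0+0+0 mod 2 = 1
  c[15] = d·G[:,15] = (00011000011111101111100000)·(00000000000111111111111111) mod 2 = 0+0+0+0+0+0+0+0+0+0+0+1+1+1+1+0+1+1+1+1+1+0+0+0+0+0 mod 2 = 1
  c[16] = d·G[:,16] = (00011000011111101111100000)·(00000000000100000000000000) mod 2 = 0+0+0+0+0+0+0+0+0+0+0+1+0+0+0+0+0+0+0+0+0+0+0+0+0+0 mod 2 = 1
  c[17] = d·G[:,17] = (00011000011111101111100000)·(00000000000010000000000000) mod 2 = 0+0+0+0+0+0+0+0+0+0+0+0+1+0+0+0+0+0+0+0+0+0+0+0+0+0 mod 2 = 1
  c[18] = d·G[:,18] = (00011000011111101111100000)·(00000000000001000000000000) mod 2 = 0+0+0+0+0+0+0+0+0+0+0+0+0+1+0+0+0+0+0+0+0+0+0+0+0+0 mod 2 = 1
  c[19] = d·G[:,19] = (00011000011111101111100000)·(00000000000000100000000000) mod 2 = 0+0+0+0+0+0+0+0+0+0+0+0+0+0+1+0+0+0+0+0+0+0+0+0+0+0 mod 2 = 1
  c[20] = d·G[:,20] = (00011000011111101111100000)·(00000000000000010000000000) mod 2 = 0+0+0+0+0+0+0+0+0+0+0+0+0+0+0+0+0+0+0+0+0+0+0+0+0+0 mod 2 = 0
  c[21] = d·G[:,21] = (00011000011111101111100000)·(00000000000000001000000000) mod 2 = 0+0+0+0+0+0+0+0+0+0+0+0+0+0+0+0+1+0+0+0+0+0+0+0+0+0 mod 2 = 1
  c[22] = d·G[:,22] = (00011000011111101111100000)·(00000000000000000100000000) mod 2 = 0+0+0+0+0+0+0+0+0+0+0+0+0+0+0+0+0+1+0+0+0+0+0+0+0+0 mod 2 = 1
  c[23] = d·G[:,23] = (00011000011111101111100000)·(00000000000000000010000000) mod 2 = 0+0+0+0+0+0+0+0+0+0+0+0+0+0+0+0+0+0+1+0+0+0+0+0+0+0 mod 2 = 1
  c[24] = d·G[:,24] = (00011000011111101111100000)·(00000000000000000001000000) mod 2 = 0+0+0+0+0+0+0+0+0+0+0+0+0+0+0+0+0+0+0+1+0+0+0+0+0+0 mod 2 = 1
  c[25] = d·G[:,25] = (00011000011111101111100000)·(00000000000000000000100000) mod 2 = 0+0+0+0+0+0+0+0+0+0+0+0+0+0+0+0+0+0+0+0+1+0+0+0+0+0 mod 2 = 1
  c[26] = d·G[:,26] = (00011000011111101111100000)·(00000000000000000000010000) mod 2 = 0+0+0+0+0+0+0+0+0+0+0+0+0+0+0+0+0+0+0+0+0+0+0+0+0+0 mod 2 = 0
  c[27] = d·G[:,27] = (00011000011111101111100000)·(00000000000000000000001000) mod 2 = 0+0+0+0+0+0+0+0+0+0+0+0+0+0+0+0+0+0+0+0+0+0+0+0+0+0 mod 2 = 0
  c[28] = d·G[:,28] = (00011000011111101111100000)·(00000000000000000000000100) mod 2 = 0+0+0+0+0+0+0+0+0+0+0+0+0+0+0+0+0+0+0+0+0+0+0+0+0+0 mod 2 = 0
  c[29] = d·G[:,29] = (00011000011111101111100000)·(00000000000000000000000010) mod 2 = 0+0+0+0+0+0+0+0+0+0+0+0+0+0+0+0+0+0+0+0+0+0+0+0+0+0 mod 2 = 0
  c[30] = d·G[:,30] = (00011000011111101111100000)·(00000000000000000000000001) mod 2 = 0+0+0+0+0+0+0+0+0+0+0+0+0+0+0+0+0+0+0+0+0+0+0+0+0+0 mod 2 = 0
Codeword = 1000001010000111111101111100000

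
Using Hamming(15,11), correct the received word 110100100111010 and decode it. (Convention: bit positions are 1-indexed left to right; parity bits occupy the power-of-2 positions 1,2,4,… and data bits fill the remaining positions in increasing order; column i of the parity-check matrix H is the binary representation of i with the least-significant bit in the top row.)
Syndrome s = H · r^T (mod 2), r = 110100100111010:
  s[0] = (101010101010101)·(110100100111010) mod 2 = 1+0+0+0+0+0+1+0+0+0+1+0+0+0+0 mod 2 = 1
  s[1] = (011001100110011)·(110100100111010) mod 2 = 0+1+0+0+0+0+1+0+0+1+1+0+0+1+0 mod 2 = 1
  s[2] = (000111100001111)·(110100100111010) mod 2 = 0+0+0+1+0+0+1+0+0+0+0+1+0+1+0 mod 2 = 0
  s[3] = (000000011111111)·(110100100111010) mod 2 = 0+0+0+0+0+0+0+0+0+1+1+1+0+1+0 mod 2 = 0
Syndrome = 1100
Column 3 of H equals this syndrome → error at bit 3 (1-indexed).
Flip bit 3: 110100100111010 → 111100100111010
Extract data bits at positions {3,5,6,7,9,10,11,12,13,14,15}: 10010111010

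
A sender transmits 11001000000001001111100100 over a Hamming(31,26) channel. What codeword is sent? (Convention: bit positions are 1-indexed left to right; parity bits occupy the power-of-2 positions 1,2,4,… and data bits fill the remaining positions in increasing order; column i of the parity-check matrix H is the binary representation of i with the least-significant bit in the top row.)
Codeword c = d · G (mod 2), d = 11001000000001001111100100:
  c[0] = d·G[:,0] = (11001000000001001111100100)·(11011010101101010101010101) mod 2 = 1+1+0+0+1+0+0+0+0+0+0+0+0+1+0+0+0+1+0+1+0+0+0+1+0+0 mod 2 = 1
  c[1] = d·G[:,1] = (11001000000001001111100100)·(10110110011011001100110011) mod 2 = 1+0+0+0+0+0+0+0+0+0+0+0+0+1+0+0+1+1+0+0+1+0+0+0+0+0 mod 2 = 1
  c[2] = d·G[:,2] = (11001000000001001111100100)·(10000000000000000000000000) mod 2 = 1+0+0+0+0+0+0+0+0+0+0+0+0+0+0+0+0+0+0+0+0+0+0+0+0+0 mod 2 = 1
  c[3] = d·G[:,3] = (11001000000001001111100100)·(01110001111000111100001111) mod 2 = 0+1+0+0+0+0+0+0+0+0+0+0+0+0+0+0+1+1+0+0+0+0+0+1+0+0 mod 2 = 0
  c[4] = d·G[:,4] = (11001000000001001111100100)·(01000000000000000000000000) mod 2 = 0+1+0+0+0+0+0+0+0+0+0+0+0+0+0+0+0+0+0+0+0+0+0+0+0+0 mod 2 = 1
  c[5] = d·G[:,5] = (11001000000001001111100100)·(00100000000000000000000000) mod 2 = 0+0+0+0+0+0+0+0+0+0+0+0+0+0+0+0+0+0+0+0+0+0+0+0+0+0 mod 2 = 0
  c[6] = d·G[:,6] = (11001000000001001111100100)·(00010000000000000000000000) mod 2 = 0+0+0+0+0+0+0+0+0+0+0+0+0+0+0+0+0+0+0+0+0+0+0+0+0+0 mod 2 = 0
  c[7] = d·G[:,7] = (11001000000001001111100100)·(00001111111000000011111111) mod 2 = 0+0+0+0+1+0+0+0+0+0+0+0+0+0+0+0+0+0+1+1+1+0+0+1+0+0 mod 2 = 1
  c[8] = d·G[:,8] = (11001000000001001111100100)·(00001000000000000000000000) mod 2 = 0+0+0+0+1+0+0+0+0+0+0+0+0+0+0+0+0+0+0+0+0+0+0+0+0+0 mod 2 = 1
  c[9] = d·G[:,9] = (11001000000001001111100100)·(00000100000000000000000000) mod 2 = 0+0+0+0+0+0+0+0+0+0+0+0+0+0+0+0+0+0+0+0+0+0+0+0+0+0 mod 2 = 0
  c[10] = d·G[:,10] = (11001000000001001111100100)·(00000010000000000000000000) mod 2 = 0+0+0+0+0+0+0+0+0+0+0+0+0+0+0+0+0+0+0+0+0+0+0+0+0+0 mod 2 = 0
  c[11] = d·G[:,11] = (11001000000001001111100100)·(00000001000000000000000000) mod 2 = 0+0+0+0+0+0+0+0+0+0+0+0+0+0+0+0+0+0+0+0+0+0+0+0+0+0 mod 2 = 0
  c[12] = d·G[:,12] = (11001000000001001111100100)·(00000000100000000000000000) mod 2 = 0+0+0+0+0+0+0+0+0+0+0+0+0+0+0+0+0+0+0+0+0+0+0+0+0+0 mod 2 = 0
  c[13] = d·G[:,13] = (11001000000001001111100100)·(00000000010000000000000000) mod 2 = 0+0+0+0+0+0+0+0+0+0+0+0+0+0+0+0+0+0+0+0+0+0+0+0+0+0 mod 2 = 0
  c[14] = d·G[:,14] = (11001000000001001111100100)·(00000000001000000000000000) mod 2 = 0+0+0+0+0+0+0+0+0+0+0+0+0+0+0+0+0+0+0+0+0+0+0+0+0+0 mod 2 = 0
  c[15] = d·G[:,15] = (11001000000001001111100100)·(00000000000111111111111111) mod 2 = 0+0+0+0+0+0+0+0+0+0+0+0+0+1+0+0+1+1+1+1+1+0+0+1+0+0 mod 2 = 1
  c[16] = d·G[:,16] = (11001000000001001111100100)·(00000000000100000000000000) mod 2 = 0+0+0+0+0+0+0+0+0+0+0+0+0+0+0+0+0+0+0+0+0+0+0+0+0+0 mod 2 = 0
  c[17] = d·G[:,17] = (11001000000001001111100100)·(00000000000010000000000000) mod 2 = 0+0+0+0+0+0+0+0+0+0+0+0+0+0+0+0+0+0+0+0+0+0+0+0+0+0 mod 2 = 0
  c[18] = d·G[:,18] = (11001000000001001111100100)·(00000000000001000000000000) mod 2 = 0+0+0+0+0+0+0+0+0+0+0+0+0+1+0+0+0+0+0+0+0+0+0+0+0+0 mod 2 = 1
  c[19] = d·G[:,19] = (11001000000001001111100100)·(00000000000000100000000000) mod 2 = 0+0+0+0+0+0+0+0+0+0+0+0+0+0+0+0+0+0+0+0+0+0+0+0+0+0 mod 2 = 0
  c[20] = d·G[:,20] = (11001000000001001111100100)·(00000000000000010000000000) mod 2 = 0+0+0+0+0+0+0+0+0+0+0+0+0+0+0+0+0+0+0+0+0+0+0+0+0+0 mod 2 = 0
  c[21] = d·G[:,21] = (11001000000001001111100100)·(00000000000000001000000000) mod 2 = 0+0+0+0+0+0+0+0+0+0+0+0+0+0+0+0+1+0+0+0+0+0+0+0+0+0 mod 2 = 1
  c[22] = d·G[:,22] = (11001000000001001111100100)·(00000000000000000100000000) mod 2 = 0+0+0+0+0+0+0+0+0+0+0+0+0+0+0+0+0+1+0+0+0+0+0+0+0+0 mod 2 = 1
  c[23] = d·G[:,23] = (11001000000001001111100100)·(00000000000000000010000000) mod 2 = 0+0+0+0+0+0+0+0+0+0+0+0+0+0+0+0+0+0+1+0+0+0+0+0+0+0 mod 2 = 1
  c[24] = d·G[:,24] = (11001000000001001111100100)·(00000000000000000001000000) mod 2 = 0+0+0+0+0+0+0+0+0+0+0+0+0+0+0+0+0+0+0+1+0+0+0+0+0+0 mod 2 = 1
  c[25] = d·G[:,25] = (11001000000001001111100100)·(00000000000000000000100000) mod 2 = 0+0+0+0+0+0+0+0+0+0+0+0+0+0+0+0+0+0+0+0+1+0+0+0+0+0 mod 2 = 1
  c[26] = d·G[:,26] = (11001000000001001111100100)·(00000000000000000000010000) mod 2 = 0+0+0+0+0+0+0+0+0+0+0+0+0+0+0+0+0+0+0+0+0+0+0+0+0+0 mod 2 = 0
  c[27] = d·G[:,27] = (11001000000001001111100100)·(00000000000000000000001000) mod 2 = 0+0+0+0+0+0+0+0+0+0+0+0+0+0+0+0+0+0+0+0+0+0+0+0+0+0 mod 2 = 0
  c[28] = d·G[:,28] = (11001000000001001111100100)·(00000000000000000000000100) mod 2 = 0+0+0+0+0+0+0+0+0+0+0+0+0+0+0+0+0+0+0+0+0+0+0+1+0+0 mod 2 = 1
  c[29] = d·G[:,29] = (11001000000001001111100100)·(00000000000000000000000010) mod 2 = 0+0+0+0+0+0+0+0+0+0+0+0+0+0+0+0+0+0+0+0+0+0+0+0+0+0 mod 2 = 0
  c[30] = d·G[:,30] = (11001000000001001111100100)·(00000000000000000000000001) mod 2 = 0+0+0+0+0+0+0+0+0+0+0+0+0+0+0+0+0+0+0+0+0+0+0+0+0+0 mod 2 = 0
Codeword = 1110100110000001001001111100100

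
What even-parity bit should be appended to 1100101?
Sum of data bits: 1+1+0+0+1+0+1 = 4.
4 mod 2 = 0, so parity bit = 0.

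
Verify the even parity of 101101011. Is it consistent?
Sum of all bits: 1+0+1+1+0+1+0+1+1 = 6; 6 mod 2 = 0. Result is 0 → valid parity.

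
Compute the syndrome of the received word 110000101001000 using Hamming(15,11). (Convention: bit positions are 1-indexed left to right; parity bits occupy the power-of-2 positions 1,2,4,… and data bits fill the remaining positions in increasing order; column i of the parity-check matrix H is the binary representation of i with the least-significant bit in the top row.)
Syndrome s = H · r^T (mod 2), r = 110000101001000:
  s[0] = (101010101010101)·(110000101001000) mod 2 = 1+0+0+0+0+0+1+0+1+0+0+0+0+0+0 mod 2 = 1
  s[1] = (011001100110011)·(110000101001000) mod 2 = 0+1+0+0+0+0+1+0+0+0+0+0+0+0+0 mod 2 = 0
  s[2] = (000111100001111)·(110000101001000) mod 2 = 0+0+0+0+0+0+1+0+0+0+0+1+0+0+0 mod 2 = 0
  s[3] = (000000011111111)·(110000101001000) mod 2 = 0+0+0+0+0+0+0+0+1+0+0+1+0+0+0 mod 2 = 0
Syndrome = 1000
Non-zero syndrome: error at position 1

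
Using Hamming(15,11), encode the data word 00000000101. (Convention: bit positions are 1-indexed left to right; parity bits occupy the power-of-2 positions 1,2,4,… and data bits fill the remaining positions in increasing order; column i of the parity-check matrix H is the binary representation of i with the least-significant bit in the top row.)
Codeword c = d · G (mod 2), d = 00000000101:
  c[0] = d·G[:,0] = (00000000101)·(11011010101) mod 2 = 0+0+0+0+0+0+0+0+1+0+1 mod 2 = 0
  c[1] = d·G[:,1] = (00000000101)·(10110110011) mod 2 = 0+0+0+0+0+0+0+0+0+0+1 mod 2 = 1
  c[2] = d·G[:,2] = (00000000101)·(10000000000) mod 2 = 0+0+0+0+0+0+0+0+0+0+0 mod 2 = 0
  c[3] = d·G[:,3] = (00000000101)·(01110001111) mod 2 = 0+0+0+0+0+0+0+0+1+0+1 mod 2 = 0
  c[4] = d·G[:,4] = (00000000101)·(01000000000) mod 2 = 0+0+0+0+0+0+0+0+0+0+0 mod 2 = 0
  c[5] = d·G[:,5] = (00000000101)·(00100000000) mod 2 = 0+0+0+0+0+0+0+0+0+0+0 mod 2 = 0
  c[6] = d·G[:,6] = (00000000101)·(00010000000) mod 2 = 0+0+0+0+0+0+0+0+0+0+0 mod 2 = 0
  c[7] = d·G[:,7] = (00000000101)·(00001111111) mod 2 = 0+0+0+0+0+0+0+0+1+0+1 mod 2 = 0
  c[8] = d·G[:,8] = (00000000101)·(00001000000) mod 2 = 0+0+0+0+0+0+0+0+0+0+0 mod 2 = 0
  c[9] = d·G[:,9] = (00000000101)·(00000100000) mod 2 = 0+0+0+0+0+0+0+0+0+0+0 mod 2 = 0
  c[10] = d·G[:,10] = (00000000101)·(00000010000) mod 2 = 0+0+0+0+0+0+0+0+0+0+0 mod 2 = 0
  c[11] = d·G[:,11] = (00000000101)·(00000001000) mod 2 = 0+0+0+0+0+0+0+0+0+0+0 mod 2 = 0
  c[12] = d·G[:,12] = (00000000101)·(00000000100) mod 2 = 0+0+0+0+0+0+0+0+1+0+0 mod 2 = 1
  c[13] = d·G[:,13] = (00000000101)·(00000000010) mod 2 = 0+0+0+0+0+0+0+0+0+0+0 mod 2 = 0
  c[14] = d·G[:,14] = (00000000101)·(00000000001) mod 2 = 0+0+0+0+0+0+0+0+0+0+1 mod 2 = 1
Codeword = 010000000000101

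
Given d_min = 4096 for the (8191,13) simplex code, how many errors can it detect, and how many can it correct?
Detection only: up to d_min − 1 = 4095 errors.
Correction: up to ⌊(d_min − 1)/2⌋ = ⌊4095/2⌋ = 2047 errors.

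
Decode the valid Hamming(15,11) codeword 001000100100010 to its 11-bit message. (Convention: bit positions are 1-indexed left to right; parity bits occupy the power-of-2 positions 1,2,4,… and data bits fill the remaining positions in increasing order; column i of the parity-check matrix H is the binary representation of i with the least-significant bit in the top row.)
Parity bits occupy power-of-2 positions; data bits are at positions {3,5,6,7,9,10,11,12,13,14,15} (1-indexed).
Extract: c[3]=1 c[5]=0 c[6]=0 c[7]=1 c[9]=0 c[10]=1 c[11]=0 c[12]=0 c[13]=0 c[14]=1 c[15]=0
Data = 10010100010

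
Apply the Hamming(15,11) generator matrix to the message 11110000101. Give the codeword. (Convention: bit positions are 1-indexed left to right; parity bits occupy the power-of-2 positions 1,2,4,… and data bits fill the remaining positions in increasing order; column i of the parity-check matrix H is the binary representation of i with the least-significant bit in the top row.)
Codeword c = d · G (mod 2), d = 11110000101:
  c[0] = d·G[:,0] = (11110000101)·(11011010101) mod 2 = 1+1+0+1+0+0+0+0+1+0+1 mod 2 = 1
  c[1] = d·G[:,1] = (11110000101)·(10110110011) mod 2 = 1+0+1+1+0+0+0+0+0+0+1 mod 2 = 0
  c[2] = d·G[:,2] = (11110000101)·(10000000000) mod 2 = 1+0+0+0+0+0+0+0+0+0+0 mod 2 = 1
  c[3] = d·G[:,3] = (11110000101)·(01110001111) mod 2 = 0+1+1+1+0+0+0+0+1+0+1 mod 2 = 1
  c[4] = d·G[:,4] = (11110000101)·(01000000000) mod 2 = 0+1+0+0+0+0+0+0+0+0+0 mod 2 = 1
  c[5] = d·G[:,5] = (11110000101)·(00100000000) mod 2 = 0+0+1+0+0+0+0+0+0+0+0 mod 2 = 1
  c[6] = d·G[:,6] = (11110000101)·(00010000000) mod 2 = 0+0+0+1+0+0+0+0+0+0+0 mod 2 = 1
  c[7] = d·G[:,7] = (11110000101)·(00001111111) mod 2 = 0+0+0+0+0+0+0+0+1+0+1 mod 2 = 0
  c[8] = d·G[:,8] = (11110000101)·(00001000000) mod 2 = 0+0+0+0+0+0+0+0+0+0+0 mod 2 = 0
  c[9] = d·G[:,9] = (11110000101)·(00000100000) mod 2 = 0+0+0+0+0+0+0+0+0+0+0 mod 2 = 0
  c[10] = d·G[:,10] = (11110000101)·(00000010000) mod 2 = 0+0+0+0+0+0+0+0+0+0+0 mod 2 = 0
  c[11] = d·G[:,11] = (11110000101)·(00000001000) mod 2 = 0+0+0+0+0+0+0+0+0+0+0 mod 2 = 0
  c[12] = d·G[:,12] = (11110000101)·(00000000100) mod 2 = 0+0+0+0+0+0+0+0+1+0+0 mod 2 = 1
  c[13] = d·G[:,13] = (11110000101)·(00000000010) mod 2 = 0+0+0+0+0+0+0+0+0+0+0 mod 2 = 0
  c[14] = d·G[:,14] = (11110000101)·(00000000001) mod 2 = 0+0+0+0+0+0+0+0+0+0+1 mod 2 = 1
Codeword = 101111100000101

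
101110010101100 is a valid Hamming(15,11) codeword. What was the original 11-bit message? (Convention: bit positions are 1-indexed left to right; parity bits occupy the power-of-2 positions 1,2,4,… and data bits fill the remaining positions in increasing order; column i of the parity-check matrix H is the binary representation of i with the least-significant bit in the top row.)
Parity bits occupy power-of-2 positions; data bits are at positions {3,5,6,7,9,10,11,12,13,14,15} (1-indexed).
Extract: c[3]=1 c[5]=1 c[6]=0 c[7]=0 c[9]=0 c[10]=1 c[11]=0 c[12]=1 c[13]=1 c[14]=0 c[15]=0
Data = 11000101100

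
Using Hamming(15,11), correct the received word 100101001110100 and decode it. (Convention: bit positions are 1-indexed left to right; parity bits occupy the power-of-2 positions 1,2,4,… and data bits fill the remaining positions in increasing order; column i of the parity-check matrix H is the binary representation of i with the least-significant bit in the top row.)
Syndrome s = H · r^T (mod 2), r = 100101001110100:
  s[0] = (101010101010101)·(100101001110100) mod 2 = 1+0+0+0+0+0+0+0+1+0+1+0+1+0+0 mod 2 = 0
  s[1] = (011001100110011)·(100101001110100) mod 2 = 0+0+0+0+0+1+0+0+0+1+1+0+0+0+0 mod 2 = 1
  s[2] = (000111100001111)·(100101001110100) mod 2 = 0+0+0+1+0+1+0+0+0+0+0+0+1+0+0 mod 2 = 1
  s[3] = (000000011111111)·(100101001110100) mod 2 = 0+0+0+0+0+0+0+0+1+1+1+0+1+0+0 mod 2 = 0
Syndrome = 0110
Column 6 of H equals this syndrome → error at bit 6 (1-indexed).
Flip bit 6: 100101001110100 → 100100001110100
Extract data bits at positions {3,5,6,7,9,10,11,12,13,14,15}: 00001110100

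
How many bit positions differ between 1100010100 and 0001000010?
XOR = 1101010110, count of 1s = 6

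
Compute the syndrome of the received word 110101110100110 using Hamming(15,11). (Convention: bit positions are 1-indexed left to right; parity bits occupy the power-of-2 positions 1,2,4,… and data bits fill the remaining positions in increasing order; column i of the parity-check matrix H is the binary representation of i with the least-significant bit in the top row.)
Syndrome s = H · r^T (mod 2), r = 110101110100110:
  s[0] = (101010101010101)·(110101110100110) mod 2 = 1+0+0+0+0+0+1+0+0+0+0+0+1+0+0 mod 2 = 1
  s[1] = (011001100110011)·(110101110100110) mod 2 = 0+1+0+0+0+1+1+0+0+1+0+0+0+1+0 mod 2 = 1
  s[2] = (000111100001111)·(110101110100110) mod 2 = 0+0+0+1+0+1+1+0+0+0+0+0+1+1+0 mod 2 = 1
  s[3] = (000000011111111)·(110101110100110) mod 2 = 0+0+0+0+0+0+0+1+0+1+0+0+1+1+0 mod 2 = 0
Syndrome = 1110
Non-zero syndrome: error at position 7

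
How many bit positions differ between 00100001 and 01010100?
XOR = 01110101, count of 1s = 5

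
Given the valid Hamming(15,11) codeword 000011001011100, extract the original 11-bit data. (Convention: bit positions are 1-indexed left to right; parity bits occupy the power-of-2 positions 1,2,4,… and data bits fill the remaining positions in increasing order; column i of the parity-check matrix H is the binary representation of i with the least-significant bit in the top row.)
Parity bits occupy power-of-2 positions; data bits are at positions {3,5,6,7,9,10,11,12,13,14,15} (1-indexed).
Extract: c[3]=0 c[5]=1 c[6]=1 c[7]=0 c[9]=1 c[10]=0 c[11]=1 c[12]=1 c[13]=1 c[14]=0 c[15]=0
Data = 01101011100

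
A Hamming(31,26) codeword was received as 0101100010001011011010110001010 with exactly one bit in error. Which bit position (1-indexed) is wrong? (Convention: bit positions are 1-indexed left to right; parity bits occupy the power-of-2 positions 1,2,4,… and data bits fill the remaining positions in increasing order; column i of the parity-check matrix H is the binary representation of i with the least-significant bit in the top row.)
Syndrome s = H · r^T (mod 2), r = 0101100010001011011010110001010:
  s[0] = (1010101010101010101010101010101)·(0101100010001011011010110001010) mod 2 = 0+0+0+0+1+0+0+0+1+0+0+0+1+0+1+0+0+0+1+0+1+0+1+0+0+0+0+0+0+0+0 mod 2 = 1
  s[1] = (0110011001100110011001100110011)·(0101100010001011011010110001010) mod 2 = 0+1+0+0+0+0+0+0+0+0+0+0+0+0+1+0+0+1+1+0+0+0+1+0+0+0+0+0+0+1+0 mod 2 = 0
  s[2] = (0001111000011110000111100001111)·(0101100010001011011010110001010) mod 2 = 0+0+0+1+1+0+0+0+0+0+0+0+1+0+1+0+0+0+0+0+1+0+1+0+0+0+0+1+0+1+0 mod 2 = 0
  s[3] = (0000000111111110000000011111111)·(0101100010001011011010110001010) mod 2 = 0+0+0+0+0+0+0+0+1+0+0+0+1+0+1+0+0+0+0+0+0+0+0+1+0+0+0+1+0+1+0 mod 2 = 0
  s[4] = (0000000000000001111111111111111)·(0101100010001011011010110001010) mod 2 = 0+0+0+0+0+0+0+0+0+0+0+0+0+0+0+1+0+1+1+0+1+0+1+1+0+0+0+1+0+1+0 mod 2 = 0
Syndrome = 10000
Column i of H is the binary representation of i, so the syndrome is the binary index of the flipped bit.
Read s = 10000 with s[0] as LSB: 1·2^0 + 0·2^1 + 0·2^2 + 0·2^3 + 0·2^4 = 1.
Error is at bit position 1.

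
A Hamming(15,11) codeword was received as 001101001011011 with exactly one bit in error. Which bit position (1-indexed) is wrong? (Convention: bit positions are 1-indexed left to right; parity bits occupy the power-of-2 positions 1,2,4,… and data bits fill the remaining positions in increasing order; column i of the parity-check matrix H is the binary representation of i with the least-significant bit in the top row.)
Syndrome s = H · r^T (mod 2), r = 001101001011011:
  s[0] = (101010101010101)·(001101001011011) mod 2 = 0+0+1+0+0+0+0+0+1+0+1+0+0+0+1 mod 2 = 0
  s[1] = (011001100110011)·(001101001011011) mod 2 = 0+0+1+0+0+1+0+0+0+0+1+0+0+1+1 mod 2 = 1
  s[2] = (000111100001111)·(001101001011011) mod 2 = 0+0+0+1+0+1+0+0+0+0+0+1+0+1+1 mod 2 = 1
  s[3] = (000000011111111)·(001101001011011) mod 2 = 0+0+0+0+0+0+0+0+1+0+1+1+0+1+1 mod 2 = 1
Syndrome = 0111
Column i of H is the binary representation of i, so the syndrome is the binary index of the flipped bit.
Read s = 0111 with s[0] as LSB: 0·2^0 + 1·2^1 + 1·2^2 + 1·2^3 = 14.
Error is at bit position 14.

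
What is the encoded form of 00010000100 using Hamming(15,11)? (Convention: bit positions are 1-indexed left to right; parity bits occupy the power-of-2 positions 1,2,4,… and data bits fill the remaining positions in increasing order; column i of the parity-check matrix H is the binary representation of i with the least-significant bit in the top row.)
Codeword c = d · G (mod 2), d = 00010000100:
  c[0] = d·G[:,0] = (00010000100)·(11011010101) mod 2 = 0+0+0+1+0+0+0+0+1+0+0 mod 2 = 0
  c[1] = d·G[:,1] = (00010000100)·(10110110011) mod 2 = 0+0+0+1+0+0+0+0+0+0+0 mod 2 = 1
  c[2] = d·G[:,2] = (00010000100)·(10000000000) mod 2 = 0+0+0+0+0+0+0+0+0+0+0 mod 2 = 0
  c[3] = d·G[:,3] = (00010000100)·(01110001111) mod 2 = 0+0+0+1+0+0+0+0+1+0+0 mod 2 = 0
  c[4] = d·G[:,4] = (00010000100)·(01000000000) mod 2 = 0+0+0+0+0+0+0+0+0+0+0 mod 2 = 0
  c[5] = d·G[:,5] = (00010000100)·(00100000000) mod 2 = 0+0+0+0+0+0+0+0+0+0+0 mod 2 = 0
  c[6] = d·G[:,6] = (00010000100)·(00010000000) mod 2 = 0+0+0+1+0+0+0+0+0+0+0 mod 2 = 1
  c[7] = d·G[:,7] = (00010000100)·(00001111111) mod 2 = 0+0+0+0+0+0+0+0+1+0+0 mod 2 = 1
  c[8] = d·G[:,8] = (00010000100)·(00001000000) mod 2 = 0+0+0+0+0+0+0+0+0+0+0 mod 2 = 0
  c[9] = d·G[:,9] = (00010000100)·(00000100000) mod 2 = 0+0+0+0+0+0+0+0+0+0+0 mod 2 = 0
  c[10] = d·G[:,10] = (00010000100)·(00000010000) mod 2 = 0+0+0+0+0+0+0+0+0+0+0 mod 2 = 0
  c[11] = d·G[:,11] = (00010000100)·(00000001000) mod 2 = 0+0+0+0+0+0+0+0+0+0+0 mod 2 = 0
  c[12] = d·G[:,12] = (00010000100)·(00000000100) mod 2 = 0+0+0+0+0+0+0+0+1+0+0 mod 2 = 1
  c[13] = d·G[:,13] = (00010000100)·(00000000010) mod 2 = 0+0+0+0+0+0+0+0+0+0+0 mod 2 = 0
  c[14] = d·G[:,14] = (00010000100)·(00000000001) mod 2 = 0+0+0+0+0+0+0+0+0+0+0 mod 2 = 0
Codeword = 010000110000100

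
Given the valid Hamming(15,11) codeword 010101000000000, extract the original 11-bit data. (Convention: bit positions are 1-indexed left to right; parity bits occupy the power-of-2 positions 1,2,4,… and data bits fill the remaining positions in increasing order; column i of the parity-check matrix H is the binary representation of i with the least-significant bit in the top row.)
Parity bits occupy power-of-2 positions; data bits are at positions {3,5,6,7,9,10,11,12,13,14,15} (1-indexed).
Extract: c[3]=0 c[5]=0 c[6]=1 c[7]=0 c[9]=0 c[10]=0 c[11]=0 c[12]=0 c[13]=0 c[14]=0 c[15]=0
Data = 00100000000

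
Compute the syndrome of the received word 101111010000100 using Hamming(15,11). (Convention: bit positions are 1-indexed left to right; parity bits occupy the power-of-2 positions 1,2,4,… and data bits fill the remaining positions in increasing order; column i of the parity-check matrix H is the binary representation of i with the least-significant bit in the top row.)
Syndrome s = H · r^T (mod 2), r = 101111010000100:
  s[0] = (101010101010101)·(101111010000100) mod 2 = 1+0+1+0+1+0+0+0+0+0+0+0+1+0+0 mod 2 = 0
  s[1] = (011001100110011)·(101111010000100) mod 2 = 0+0+1+0+0+1+0+0+0+0+0+0+0+0+0 mod 2 = 0
  s[2] = (000111100001111)·(101111010000100) mod 2 = 0+0+0+1+1+1+0+0+0+0+0+0+1+0+0 mod 2 = 0
  s[3] = (000000011111111)·(101111010000100) mod 2 = 0+0+0+0+0+0+0+1+0+0+0+0+1+0+0 mod 2 = 0
Syndrome = 0000
s = 0: no error detected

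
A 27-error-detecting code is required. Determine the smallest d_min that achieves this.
Detecting e errors requires d_min ≥ e + 1 = 27 + 1 = 28.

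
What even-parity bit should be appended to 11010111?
Sum of data bits: 1+1+0+1+0+1+1+1 = 6.
6 mod 2 = 0, so parity bit = 0.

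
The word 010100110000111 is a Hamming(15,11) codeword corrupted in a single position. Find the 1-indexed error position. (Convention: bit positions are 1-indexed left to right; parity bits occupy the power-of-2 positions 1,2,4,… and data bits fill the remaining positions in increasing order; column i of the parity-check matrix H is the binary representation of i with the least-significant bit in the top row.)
Syndrome s = H · r^T (mod 2), r = 010100110000111:
  s[0] = (101010101010101)·(010100110000111) mod 2 = 0+0+0+0+0+0+1+0+0+0+0+0+1+0+1 mod 2 = 1
  s[1] = (011001100110011)·(010100110000111) mod 2 = 0+1+0+0+0+0+1+0+0+0+0+0+0+1+1 mod 2 = 0
  s[2] = (000111100001111)·(010100110000111) mod 2 = 0+0+0+1+0+0+1+0+0+0+0+0+1+1+1 mod 2 = 1
  s[3] = (000000011111111)·(010100110000111) mod 2 = 0+0+0+0+0+0+0+1+0+0+0+0+1+1+1 mod 2 = 0
Syndrome = 1010
Column i of H is the binary representation of i, so the syndrome is the binary index of the flipped bit.
Read s = 1010 with s[0] as LSB: 1·2^0 + 0·2^1 + 1·2^2 + 0·2^3 = 5.
Error is at bit position 5.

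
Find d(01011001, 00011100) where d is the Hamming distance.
XOR = 01000101, count of 1s = 3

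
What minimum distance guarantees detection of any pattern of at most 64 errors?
Detecting e errors requires d_min ≥ e + 1 = 64 + 1 = 65.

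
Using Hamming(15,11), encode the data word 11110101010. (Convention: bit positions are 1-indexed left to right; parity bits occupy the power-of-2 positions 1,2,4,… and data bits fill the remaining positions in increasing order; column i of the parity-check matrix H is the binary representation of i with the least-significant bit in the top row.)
Codeword c = d · G (mod 2), d = 11110101010:
  c[0] = d·G[:,0] = (11110101010)·(11011010101) mod 2 = 1+1+0+1+0+0+0+0+0+0+0 mod 2 = 1
  c[1] = d·G[:,1] = (11110101010)·(10110110011) mod 2 = 1+0+1+1+0+1+0+0+0+1+0 mod 2 = 1
  c[2] = d·G[:,2] = (11110101010)·(10000000000) mod 2 = 1+0+0+0+0+0+0+0+0+0+0 mod 2 = 1
  c[3] = d·G[:,3] = (11110101010)·(01110001111) mod 2 = 0+1+1+1+0+0+0+1+0+1+0 mod 2 = 1
  c[4] = d·G[:,4] = (11110101010)·(01000000000) mod 2 = 0+1+0+0+0+0+0+0+0+0+0 mod 2 = 1
  c[5] = d·G[:,5] = (11110101010)·(00100000000) mod 2 = 0+0+1+0+0+0+0+0+0+0+0 mod 2 = 1
  c[6] = d·G[:,6] = (11110101010)·(00010000000) mod 2 = 0+0+0+1+0+0+0+0+0+0+0 mod 2 = 1
  c[7] = d·G[:,7] = (11110101010)·(00001111111) mod 2 = 0+0+0+0+0+1+0+1+0+1+0 mod 2 = 1
  c[8] = d·G[:,8] = (11110101010)·(00001000000) mod 2 = 0+0+0+0+0+0+0+0+0+0+0 mod 2 = 0
  c[9] = d·G[:,9] = (11110101010)·(00000100000) mod 2 = 0+0+0+0+0+1+0+0+0+0+0 mod 2 = 1
  c[10] = d·G[:,10] = (11110101010)·(00000010000) mod 2 = 0+0+0+0+0+0+0+0+0+0+0 mod 2 = 0
  c[11] = d·G[:,11] = (11110101010)·(00000001000) mod 2 = 0+0+0+0+0+0+0+1+0+0+0 mod 2 = 1
  c[12] = d·G[:,12] = (11110101010)·(00000000100) mod 2 = 0+0+0+0+0+0+0+0+0+0+0 mod 2 = 0
  c[13] = d·G[:,13] = (11110101010)·(00000000010) mod 2 = 0+0+0+0+0+0+0+0+0+1+0 mod 2 = 1
  c[14] = d·G[:,14] = (11110101010)·(00000000001) mod 2 = 0+0+0+0+0+0+0+0+0+0+0 mod 2 = 0
Codeword = 111111110101010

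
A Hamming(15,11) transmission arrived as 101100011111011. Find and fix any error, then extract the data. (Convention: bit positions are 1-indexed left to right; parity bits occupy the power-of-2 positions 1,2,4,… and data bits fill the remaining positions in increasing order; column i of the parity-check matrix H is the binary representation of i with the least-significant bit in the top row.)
Syndrome s = H · r^T (mod 2), r = 101100011111011:
  s[0] = (101010101010101)·(101100011111011) mod 2 = 1+0+1+0+0+0+0+0+1+0+1+0+0+0+1 mod 2 = 1
  s[1] = (011001100110011)·(101100011111011) mod 2 = 0+0+1+0+0+0+0+0+0+1+1+0+0+1+1 mod 2 = 1
  s[2] = (000111100001111)·(101100011111011) mod 2 = 0+0+0+1+0+0+0+0+0+0+0+1+0+1+1 mod 2 = 0
  s[3] = (000000011111111)·(101100011111011) mod 2 = 0+0+0+0+0+0+0+1+1+1+1+1+0+1+1 mod 2 = 1
Syndrome = 1101
Column 11 of H equals this syndrome → error at bit 11 (1-indexed).
Flip bit 11: 101100011111011 → 101100011101011
Extract data bits at positions {3,5,6,7,9,10,11,12,13,14,15}: 10001101011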